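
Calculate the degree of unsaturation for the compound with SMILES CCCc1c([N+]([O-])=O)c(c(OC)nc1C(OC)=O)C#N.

8

Molecular formula from the SMILES: C12H13N3O5.
DoU = (2C + 2 + N − H − X)/2 = (2·12 + 2 + 3 − 13 − 0)/2 = 16/2 = 8.
(Structurally: 1 ring(s) + 7 π bond(s) = 8.)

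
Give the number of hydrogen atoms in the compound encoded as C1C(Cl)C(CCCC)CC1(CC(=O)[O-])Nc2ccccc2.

Hydrogens are implicit in SMILES; fill each atom to its normal valence:
  6 × C: 2 H each → 12
  5 × C (aromatic): 1 H each → 5
  2 × C: 1 H each → 2
  2 × C: no H
  1 × C: 3 H
  1 × C (aromatic): no H
  1 × Cl: no H
  1 × N: 1 H
  1 × O: no H
  1 × O (charge -1): no H
  Total hydrogens = 23.

23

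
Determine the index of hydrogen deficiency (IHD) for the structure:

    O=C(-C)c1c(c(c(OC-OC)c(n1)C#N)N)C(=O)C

Molecular formula from the SMILES: C12H13N3O4.
DoU = (2C + 2 + N − H − X)/2 = (2·12 + 2 + 3 − 13 − 0)/2 = 16/2 = 8.
(Structurally: 1 ring(s) + 7 π bond(s) = 8.)

8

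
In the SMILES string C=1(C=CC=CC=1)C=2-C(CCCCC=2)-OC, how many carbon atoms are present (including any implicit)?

14

The symbol for carbon appears 14 times in the SMILES.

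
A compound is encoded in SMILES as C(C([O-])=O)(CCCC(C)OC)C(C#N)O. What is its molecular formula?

C10H16NO4-

Heavy atoms from the SMILES: 10 C, 1 N, 4 O.
Implicit hydrogens by atom environment:
  3 × C: 2 H each → 6
  3 × C: 1 H each → 3
  2 × C: 3 H each → 6
  2 × C: no H
  2 × O: no H
  1 × N: no H
  1 × O: 1 H
  1 × O (charge -1): no H
  Total hydrogens = 16.
Net charge -1.
Molecular formula: C10H16NO4-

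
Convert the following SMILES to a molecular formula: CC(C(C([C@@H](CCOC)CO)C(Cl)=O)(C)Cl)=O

C11H18Cl2O4

Heavy atoms from the SMILES: 11 C, 2 Cl, 4 O.
Implicit hydrogens by atom environment:
  3 × C: 3 H each → 9
  3 × C: 2 H each → 6
  3 × C: no H
  3 × O: no H
  2 × C: 1 H each → 2
  2 × Cl: no H
  1 × O: 1 H
  Total hydrogens = 18.
Molecular formula: C11H18Cl2O4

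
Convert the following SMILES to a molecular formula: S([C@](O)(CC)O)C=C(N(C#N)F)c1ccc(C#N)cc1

C13H12FN3O2S

Heavy atoms from the SMILES: 13 C, 1 F, 3 N, 2 O, 1 S.
Implicit hydrogens by atom environment:
  4 × C (aromatic): 1 H each → 4
  4 × C: no H
  3 × N: no H
  2 × C (aromatic): no H
  2 × O: 1 H each → 2
  1 × C: 3 H
  1 × C: 2 H
  1 × C: 1 H
  1 × F: no H
  1 × S: no H
  Total hydrogens = 12.
Molecular formula: C13H12FN3O2S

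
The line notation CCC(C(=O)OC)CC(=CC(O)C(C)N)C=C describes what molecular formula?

Heavy atoms from the SMILES: 13 C, 1 N, 3 O.
Implicit hydrogens by atom environment:
  5 × C: 1 H each → 5
  3 × C: 3 H each → 9
  3 × C: 2 H each → 6
  2 × C: no H
  2 × O: no H
  1 × N: 2 H
  1 × O: 1 H
  Total hydrogens = 23.
Molecular formula: C13H23NO3

C13H23NO3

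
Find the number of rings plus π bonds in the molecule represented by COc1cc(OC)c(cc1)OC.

4

Molecular formula from the SMILES: C9H12O3.
DoU = (2C + 2 + N − H − X)/2 = (2·9 + 2 + 0 − 12 − 0)/2 = 8/2 = 4.
(Structurally: 1 ring(s) + 3 π bond(s) = 4.)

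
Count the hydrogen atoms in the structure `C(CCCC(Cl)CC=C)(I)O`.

14

Hydrogens are implicit in SMILES; fill each atom to its normal valence:
  5 × C: 2 H each → 10
  3 × C: 1 H each → 3
  1 × Cl: no H
  1 × I: no H
  1 × O: 1 H
  Total hydrogens = 14.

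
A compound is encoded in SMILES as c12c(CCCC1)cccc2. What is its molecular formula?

C10H12

Heavy atoms from the SMILES: 10 C.
Implicit hydrogens by atom environment:
  4 × C: 2 H each → 8
  4 × C (aromatic): 1 H each → 4
  2 × C (aromatic): no H
  Total hydrogens = 12.
Molecular formula: C10H12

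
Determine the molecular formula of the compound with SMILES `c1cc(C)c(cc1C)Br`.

Heavy atoms from the SMILES: 1 Br, 8 C.
Implicit hydrogens by atom environment:
  3 × C (aromatic): 1 H each → 3
  3 × C (aromatic): no H
  2 × C: 3 H each → 6
  1 × Br: no H
  Total hydrogens = 9.
Molecular formula: C8H9Br

C8H9Br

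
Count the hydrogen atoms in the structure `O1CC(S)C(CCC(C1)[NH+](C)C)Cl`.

Hydrogens are implicit in SMILES; fill each atom to its normal valence:
  4 × C: 2 H each → 8
  3 × C: 1 H each → 3
  2 × C: 3 H each → 6
  1 × Cl: no H
  1 × N (charge +1): 1 H
  1 × O: no H
  1 × S: 1 H
  Total hydrogens = 19.

19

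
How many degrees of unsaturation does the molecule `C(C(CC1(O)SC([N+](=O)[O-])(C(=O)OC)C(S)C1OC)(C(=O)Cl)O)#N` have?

Molecular formula from the SMILES: C11H13ClN2O8S2.
DoU = (2C + 2 + N − H − X)/2 = (2·11 + 2 + 2 − 13 − 1)/2 = 12/2 = 6.
(Structurally: 1 ring(s) + 5 π bond(s) = 6.)

6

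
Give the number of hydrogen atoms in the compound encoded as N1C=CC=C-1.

Hydrogens are implicit in SMILES; fill each atom to its normal valence:
  4 × C (aromatic): 1 H each → 4
  1 × N (aromatic): 1 H
  Total hydrogens = 5.

5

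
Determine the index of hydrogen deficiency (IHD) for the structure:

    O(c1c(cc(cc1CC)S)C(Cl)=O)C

Molecular formula from the SMILES: C10H11ClO2S.
DoU = (2C + 2 + N − H − X)/2 = (2·10 + 2 + 0 − 11 − 1)/2 = 10/2 = 5.
(Structurally: 1 ring(s) + 4 π bond(s) = 5.)

5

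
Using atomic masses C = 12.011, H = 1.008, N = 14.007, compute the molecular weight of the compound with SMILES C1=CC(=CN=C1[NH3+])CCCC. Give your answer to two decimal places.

Molecular formula: C9H15N2+.
M = 9×12.011 + 15×1.008 + 2×14.007 = 151.23 g/mol.

151.23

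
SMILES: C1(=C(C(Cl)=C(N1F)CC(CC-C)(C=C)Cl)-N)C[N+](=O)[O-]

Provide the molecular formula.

C12H16Cl2FN3O2

Heavy atoms from the SMILES: 12 C, 2 Cl, 1 F, 3 N, 2 O.
Implicit hydrogens by atom environment:
  5 × C: 2 H each → 10
  4 × C (aromatic): no H
  2 × Cl: no H
  1 × C: 3 H
  1 × C: 1 H
  1 × C: no H
  1 × F: no H
  1 × N: 2 H
  1 × N (aromatic): no H
  1 × N (charge +1): no H
  1 × O: no H
  1 × O (charge -1): no H
  Total hydrogens = 16.
Molecular formula: C12H16Cl2FN3O2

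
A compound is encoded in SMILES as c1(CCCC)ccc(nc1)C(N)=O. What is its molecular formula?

C10H14N2O

Heavy atoms from the SMILES: 10 C, 2 N, 1 O.
Implicit hydrogens by atom environment:
  3 × C: 2 H each → 6
  3 × C (aromatic): 1 H each → 3
  2 × C (aromatic): no H
  1 × C: 3 H
  1 × C: no H
  1 × N: 2 H
  1 × N (aromatic): no H
  1 × O: no H
  Total hydrogens = 14.
Molecular formula: C10H14N2O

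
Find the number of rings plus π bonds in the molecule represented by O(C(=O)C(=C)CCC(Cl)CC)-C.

Molecular formula from the SMILES: C9H15ClO2.
DoU = (2C + 2 + N − H − X)/2 = (2·9 + 2 + 0 − 15 − 1)/2 = 4/2 = 2.
(Structurally: 0 ring(s) + 2 π bond(s) = 2.)

2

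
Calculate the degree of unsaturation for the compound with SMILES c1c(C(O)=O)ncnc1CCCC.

Molecular formula from the SMILES: C9H12N2O2.
DoU = (2C + 2 + N − H − X)/2 = (2·9 + 2 + 2 − 12 − 0)/2 = 10/2 = 5.
(Structurally: 1 ring(s) + 4 π bond(s) = 5.)

5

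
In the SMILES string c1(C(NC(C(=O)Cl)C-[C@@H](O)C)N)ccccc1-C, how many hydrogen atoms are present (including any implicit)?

19

Hydrogens are implicit in SMILES; fill each atom to its normal valence:
  4 × C (aromatic): 1 H each → 4
  3 × C: 1 H each → 3
  2 × C: 3 H each → 6
  2 × C (aromatic): no H
  1 × C: 2 H
  1 × C: no H
  1 × Cl: no H
  1 × N: 2 H
  1 × N: 1 H
  1 × O: 1 H
  1 × O: no H
  Total hydrogens = 19.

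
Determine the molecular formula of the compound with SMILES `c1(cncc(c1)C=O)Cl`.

C6H4ClNO

Heavy atoms from the SMILES: 6 C, 1 Cl, 1 N, 1 O.
Implicit hydrogens by atom environment:
  3 × C (aromatic): 1 H each → 3
  2 × C (aromatic): no H
  1 × C: 1 H
  1 × Cl: no H
  1 × N (aromatic): no H
  1 × O: no H
  Total hydrogens = 4.
Molecular formula: C6H4ClNO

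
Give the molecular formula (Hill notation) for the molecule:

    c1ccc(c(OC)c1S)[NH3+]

C7H10NOS+

Heavy atoms from the SMILES: 7 C, 1 N, 1 O, 1 S.
Implicit hydrogens by atom environment:
  3 × C (aromatic): 1 H each → 3
  3 × C (aromatic): no H
  1 × C: 3 H
  1 × N (charge +1): 3 H
  1 × O: no H
  1 × S: 1 H
  Total hydrogens = 10.
Net charge +1.
Molecular formula: C7H10NOS+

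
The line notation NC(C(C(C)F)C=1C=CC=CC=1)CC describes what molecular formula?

C12H18FN

Heavy atoms from the SMILES: 12 C, 1 F, 1 N.
Implicit hydrogens by atom environment:
  5 × C (aromatic): 1 H each → 5
  3 × C: 1 H each → 3
  2 × C: 3 H each → 6
  1 × C: 2 H
  1 × C (aromatic): no H
  1 × F: no H
  1 × N: 2 H
  Total hydrogens = 18.
Molecular formula: C12H18FN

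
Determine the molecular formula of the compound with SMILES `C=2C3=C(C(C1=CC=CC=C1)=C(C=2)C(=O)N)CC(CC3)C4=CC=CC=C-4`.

C23H21NO

Heavy atoms from the SMILES: 23 C, 1 N, 1 O.
Implicit hydrogens by atom environment:
  12 × C (aromatic): 1 H each → 12
  6 × C (aromatic): no H
  3 × C: 2 H each → 6
  1 × C: 1 H
  1 × C: no H
  1 × N: 2 H
  1 × O: no H
  Total hydrogens = 21.
Molecular formula: C23H21NO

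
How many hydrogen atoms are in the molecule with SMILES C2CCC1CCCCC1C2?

Hydrogens are implicit in SMILES; fill each atom to its normal valence:
  8 × C: 2 H each → 16
  2 × C: 1 H each → 2
  Total hydrogens = 18.

18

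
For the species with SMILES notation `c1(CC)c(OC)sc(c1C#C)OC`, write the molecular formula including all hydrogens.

Heavy atoms from the SMILES: 10 C, 2 O, 1 S.
Implicit hydrogens by atom environment:
  4 × C (aromatic): no H
  3 × C: 3 H each → 9
  2 × O: no H
  1 × C: 2 H
  1 × C: 1 H
  1 × C: no H
  1 × S (aromatic): no H
  Total hydrogens = 12.
Molecular formula: C10H12O2S

C10H12O2S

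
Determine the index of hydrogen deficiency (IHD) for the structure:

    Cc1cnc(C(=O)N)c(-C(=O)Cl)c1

Molecular formula from the SMILES: C8H7ClN2O2.
DoU = (2C + 2 + N − H − X)/2 = (2·8 + 2 + 2 − 7 − 1)/2 = 12/2 = 6.
(Structurally: 1 ring(s) + 5 π bond(s) = 6.)

6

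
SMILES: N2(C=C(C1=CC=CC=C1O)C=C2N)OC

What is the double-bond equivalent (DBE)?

Molecular formula from the SMILES: C11H12N2O2.
DoU = (2C + 2 + N − H − X)/2 = (2·11 + 2 + 2 − 12 − 0)/2 = 14/2 = 7.
(Structurally: 2 ring(s) + 5 π bond(s) = 7.)

7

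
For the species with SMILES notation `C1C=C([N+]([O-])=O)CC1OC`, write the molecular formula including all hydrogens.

Heavy atoms from the SMILES: 6 C, 1 N, 3 O.
Implicit hydrogens by atom environment:
  2 × C: 2 H each → 4
  2 × C: 1 H each → 2
  2 × O: no H
  1 × C: 3 H
  1 × C: no H
  1 × N (charge +1): no H
  1 × O (charge -1): no H
  Total hydrogens = 9.
Molecular formula: C6H9NO3

C6H9NO3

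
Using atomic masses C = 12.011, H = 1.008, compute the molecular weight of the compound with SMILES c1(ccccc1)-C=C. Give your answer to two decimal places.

Molecular formula: C8H8.
M = 8×12.011 + 8×1.008 = 104.15 g/mol.

104.15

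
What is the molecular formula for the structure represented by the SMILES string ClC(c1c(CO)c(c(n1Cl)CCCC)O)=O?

C10H13Cl2NO3

Heavy atoms from the SMILES: 10 C, 2 Cl, 1 N, 3 O.
Implicit hydrogens by atom environment:
  4 × C: 2 H each → 8
  4 × C (aromatic): no H
  2 × Cl: no H
  2 × O: 1 H each → 2
  1 × C: 3 H
  1 × C: no H
  1 × N (aromatic): no H
  1 × O: no H
  Total hydrogens = 13.
Molecular formula: C10H13Cl2NO3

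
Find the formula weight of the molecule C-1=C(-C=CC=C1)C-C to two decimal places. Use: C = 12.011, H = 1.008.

Molecular formula: C8H10.
M = 8×12.011 + 10×1.008 = 106.17 g/mol.

106.17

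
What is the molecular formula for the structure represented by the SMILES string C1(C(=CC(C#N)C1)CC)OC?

C9H13NO

Heavy atoms from the SMILES: 9 C, 1 N, 1 O.
Implicit hydrogens by atom environment:
  3 × C: 1 H each → 3
  2 × C: 3 H each → 6
  2 × C: 2 H each → 4
  2 × C: no H
  1 × N: no H
  1 × O: no H
  Total hydrogens = 13.
Molecular formula: C9H13NO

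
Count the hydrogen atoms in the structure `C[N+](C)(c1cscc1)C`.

12

Hydrogens are implicit in SMILES; fill each atom to its normal valence:
  3 × C: 3 H each → 9
  3 × C (aromatic): 1 H each → 3
  1 × C (aromatic): no H
  1 × N (charge +1): no H
  1 × S (aromatic): no H
  Total hydrogens = 12.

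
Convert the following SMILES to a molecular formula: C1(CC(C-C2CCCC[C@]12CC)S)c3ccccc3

Heavy atoms from the SMILES: 18 C, 1 S.
Implicit hydrogens by atom environment:
  7 × C: 2 H each → 14
  5 × C (aromatic): 1 H each → 5
  3 × C: 1 H each → 3
  1 × C: 3 H
  1 × C: no H
  1 × C (aromatic): no H
  1 × S: 1 H
  Total hydrogens = 26.
Molecular formula: C18H26S

C18H26S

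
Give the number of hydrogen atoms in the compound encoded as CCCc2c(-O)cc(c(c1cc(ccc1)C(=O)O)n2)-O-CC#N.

Hydrogens are implicit in SMILES; fill each atom to its normal valence:
  6 × C (aromatic): no H
  5 × C (aromatic): 1 H each → 5
  3 × C: 2 H each → 6
  2 × C: no H
  2 × O: 1 H each → 2
  2 × O: no H
  1 × C: 3 H
  1 × N (aromatic): no H
  1 × N: no H
  Total hydrogens = 16.

16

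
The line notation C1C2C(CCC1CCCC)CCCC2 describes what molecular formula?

C14H26

Heavy atoms from the SMILES: 14 C.
Implicit hydrogens by atom environment:
  10 × C: 2 H each → 20
  3 × C: 1 H each → 3
  1 × C: 3 H
  Total hydrogens = 26.
Molecular formula: C14H26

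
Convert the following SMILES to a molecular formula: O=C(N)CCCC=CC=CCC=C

Heavy atoms from the SMILES: 11 C, 1 N, 1 O.
Implicit hydrogens by atom environment:
  5 × C: 2 H each → 10
  5 × C: 1 H each → 5
  1 × C: no H
  1 × N: 2 H
  1 × O: no H
  Total hydrogens = 17.
Molecular formula: C11H17NO

C11H17NO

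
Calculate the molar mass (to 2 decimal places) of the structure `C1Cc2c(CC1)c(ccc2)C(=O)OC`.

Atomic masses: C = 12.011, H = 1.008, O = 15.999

190.24

Molecular formula: C12H14O2.
M = 12×12.011 + 14×1.008 + 2×15.999 = 190.24 g/mol.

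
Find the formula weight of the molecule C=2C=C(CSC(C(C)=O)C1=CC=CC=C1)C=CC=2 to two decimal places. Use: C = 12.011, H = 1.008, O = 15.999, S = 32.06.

Molecular formula: C16H16OS.
M = 16×12.011 + 16×1.008 + 1×15.999 + 1×32.06 = 256.36 g/mol.

256.36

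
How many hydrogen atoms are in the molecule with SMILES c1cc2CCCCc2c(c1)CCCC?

20

Hydrogens are implicit in SMILES; fill each atom to its normal valence:
  7 × C: 2 H each → 14
  3 × C (aromatic): 1 H each → 3
  3 × C (aromatic): no H
  1 × C: 3 H
  Total hydrogens = 20.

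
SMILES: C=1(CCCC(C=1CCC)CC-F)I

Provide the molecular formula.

C11H18FI

Heavy atoms from the SMILES: 11 C, 1 F, 1 I.
Implicit hydrogens by atom environment:
  7 × C: 2 H each → 14
  2 × C: no H
  1 × C: 3 H
  1 × C: 1 H
  1 × F: no H
  1 × I: no H
  Total hydrogens = 18.
Molecular formula: C11H18FI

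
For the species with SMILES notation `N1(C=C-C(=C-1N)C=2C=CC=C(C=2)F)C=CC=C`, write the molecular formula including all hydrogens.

C14H13FN2

Heavy atoms from the SMILES: 14 C, 1 F, 2 N.
Implicit hydrogens by atom environment:
  6 × C (aromatic): 1 H each → 6
  4 × C (aromatic): no H
  3 × C: 1 H each → 3
  1 × C: 2 H
  1 × F: no H
  1 × N: 2 H
  1 × N (aromatic): no H
  Total hydrogens = 13.
Molecular formula: C14H13FN2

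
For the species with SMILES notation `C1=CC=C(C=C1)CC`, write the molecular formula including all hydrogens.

C8H10

Heavy atoms from the SMILES: 8 C.
Implicit hydrogens by atom environment:
  5 × C (aromatic): 1 H each → 5
  1 × C: 3 H
  1 × C: 2 H
  1 × C (aromatic): no H
  Total hydrogens = 10.
Molecular formula: C8H10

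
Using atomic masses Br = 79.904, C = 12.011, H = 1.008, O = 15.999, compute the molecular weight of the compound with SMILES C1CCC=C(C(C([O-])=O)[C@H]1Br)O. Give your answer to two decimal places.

Molecular formula: C8H10BrO3-.
M = 1×79.904 + 8×12.011 + 10×1.008 + 3×15.999 = 234.07 g/mol.

234.07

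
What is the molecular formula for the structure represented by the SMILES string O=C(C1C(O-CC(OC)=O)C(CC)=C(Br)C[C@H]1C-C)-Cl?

Heavy atoms from the SMILES: 1 Br, 14 C, 1 Cl, 4 O.
Implicit hydrogens by atom environment:
  4 × C: 2 H each → 8
  4 × C: no H
  4 × O: no H
  3 × C: 3 H each → 9
  3 × C: 1 H each → 3
  1 × Br: no H
  1 × Cl: no H
  Total hydrogens = 20.
Molecular formula: C14H20BrClO4

C14H20BrClO4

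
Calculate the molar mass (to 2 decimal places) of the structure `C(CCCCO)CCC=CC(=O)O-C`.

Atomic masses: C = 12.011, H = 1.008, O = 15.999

200.28

Molecular formula: C11H20O3.
M = 11×12.011 + 20×1.008 + 3×15.999 = 200.28 g/mol.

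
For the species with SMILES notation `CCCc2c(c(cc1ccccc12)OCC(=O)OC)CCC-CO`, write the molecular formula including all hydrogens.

Heavy atoms from the SMILES: 20 C, 4 O.
Implicit hydrogens by atom environment:
  7 × C: 2 H each → 14
  5 × C (aromatic): 1 H each → 5
  5 × C (aromatic): no H
  3 × O: no H
  2 × C: 3 H each → 6
  1 × C: no H
  1 × O: 1 H
  Total hydrogens = 26.
Molecular formula: C20H26O4

C20H26O4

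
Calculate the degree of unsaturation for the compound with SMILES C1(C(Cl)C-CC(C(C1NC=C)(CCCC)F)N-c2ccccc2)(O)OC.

Molecular formula from the SMILES: C20H30ClFN2O2.
DoU = (2C + 2 + N − H − X)/2 = (2·20 + 2 + 2 − 30 − 2)/2 = 12/2 = 6.
(Structurally: 2 ring(s) + 4 π bond(s) = 6.)

6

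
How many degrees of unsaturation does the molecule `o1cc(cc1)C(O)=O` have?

Molecular formula from the SMILES: C5H4O3.
DoU = (2C + 2 + N − H − X)/2 = (2·5 + 2 + 0 − 4 − 0)/2 = 8/2 = 4.
(Structurally: 1 ring(s) + 3 π bond(s) = 4.)

4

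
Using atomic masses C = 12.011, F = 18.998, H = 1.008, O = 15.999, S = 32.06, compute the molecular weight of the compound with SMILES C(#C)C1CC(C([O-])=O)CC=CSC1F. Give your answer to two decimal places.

Molecular formula: C10H10FO2S-.
M = 10×12.011 + 1×18.998 + 10×1.008 + 2×15.999 + 1×32.06 = 213.25 g/mol.

213.25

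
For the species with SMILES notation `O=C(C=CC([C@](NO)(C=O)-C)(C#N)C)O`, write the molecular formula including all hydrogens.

Heavy atoms from the SMILES: 9 C, 2 N, 4 O.
Implicit hydrogens by atom environment:
  4 × C: no H
  3 × C: 1 H each → 3
  2 × C: 3 H each → 6
  2 × O: 1 H each → 2
  2 × O: no H
  1 × N: 1 H
  1 × N: no H
  Total hydrogens = 12.
Molecular formula: C9H12N2O4

C9H12N2O4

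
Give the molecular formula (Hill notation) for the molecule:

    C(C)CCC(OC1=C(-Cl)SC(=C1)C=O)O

Heavy atoms from the SMILES: 10 C, 1 Cl, 3 O, 1 S.
Implicit hydrogens by atom environment:
  3 × C: 2 H each → 6
  3 × C (aromatic): no H
  2 × C: 1 H each → 2
  2 × O: no H
  1 × C: 3 H
  1 × C (aromatic): 1 H
  1 × Cl: no H
  1 × O: 1 H
  1 × S (aromatic): no H
  Total hydrogens = 13.
Molecular formula: C10H13ClO3S

C10H13ClO3S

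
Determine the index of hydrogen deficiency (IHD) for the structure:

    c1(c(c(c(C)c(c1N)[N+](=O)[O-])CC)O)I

5

Molecular formula from the SMILES: C9H11IN2O3.
DoU = (2C + 2 + N − H − X)/2 = (2·9 + 2 + 2 − 11 − 1)/2 = 10/2 = 5.
(Structurally: 1 ring(s) + 4 π bond(s) = 5.)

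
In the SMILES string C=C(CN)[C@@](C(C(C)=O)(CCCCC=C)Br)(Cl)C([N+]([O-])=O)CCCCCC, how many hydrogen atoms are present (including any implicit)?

34

Hydrogens are implicit in SMILES; fill each atom to its normal valence:
  12 × C: 2 H each → 24
  4 × C: no H
  2 × C: 3 H each → 6
  2 × C: 1 H each → 2
  2 × O: no H
  1 × Br: no H
  1 × Cl: no H
  1 × N: 2 H
  1 × N (charge +1): no H
  1 × O (charge -1): no H
  Total hydrogens = 34.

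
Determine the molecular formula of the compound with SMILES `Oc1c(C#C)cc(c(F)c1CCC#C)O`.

Heavy atoms from the SMILES: 12 C, 1 F, 2 O.
Implicit hydrogens by atom environment:
  5 × C (aromatic): no H
  2 × C: 2 H each → 4
  2 × C: 1 H each → 2
  2 × C: no H
  2 × O: 1 H each → 2
  1 × C (aromatic): 1 H
  1 × F: no H
  Total hydrogens = 9.
Molecular formula: C12H9FO2

C12H9FO2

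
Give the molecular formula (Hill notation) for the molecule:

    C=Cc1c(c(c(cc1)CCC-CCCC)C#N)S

C16H21NS

Heavy atoms from the SMILES: 16 C, 1 N, 1 S.
Implicit hydrogens by atom environment:
  7 × C: 2 H each → 14
  4 × C (aromatic): no H
  2 × C (aromatic): 1 H each → 2
  1 × C: 3 H
  1 × C: 1 H
  1 × C: no H
  1 × N: no H
  1 × S: 1 H
  Total hydrogens = 21.
Molecular formula: C16H21NS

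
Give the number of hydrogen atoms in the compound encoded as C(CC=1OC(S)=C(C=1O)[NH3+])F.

9

Hydrogens are implicit in SMILES; fill each atom to its normal valence:
  4 × C (aromatic): no H
  2 × C: 2 H each → 4
  1 × F: no H
  1 × N (charge +1): 3 H
  1 × O: 1 H
  1 × O (aromatic): no H
  1 × S: 1 H
  Total hydrogens = 9.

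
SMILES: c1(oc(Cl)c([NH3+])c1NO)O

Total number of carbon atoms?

The symbol for carbon appears 4 times in the SMILES. Lowercase c denotes aromatic carbon and counts toward C.

4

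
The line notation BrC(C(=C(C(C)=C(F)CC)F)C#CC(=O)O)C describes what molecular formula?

Heavy atoms from the SMILES: 1 Br, 12 C, 2 F, 2 O.
Implicit hydrogens by atom environment:
  7 × C: no H
  3 × C: 3 H each → 9
  2 × F: no H
  1 × Br: no H
  1 × C: 2 H
  1 × C: 1 H
  1 × O: 1 H
  1 × O: no H
  Total hydrogens = 13.
Molecular formula: C12H13BrF2O2

C12H13BrF2O2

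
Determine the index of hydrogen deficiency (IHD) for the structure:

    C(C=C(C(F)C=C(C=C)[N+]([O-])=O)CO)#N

6

Molecular formula from the SMILES: C9H9FN2O3.
DoU = (2C + 2 + N − H − X)/2 = (2·9 + 2 + 2 − 9 − 1)/2 = 12/2 = 6.
(Structurally: 0 ring(s) + 6 π bond(s) = 6.)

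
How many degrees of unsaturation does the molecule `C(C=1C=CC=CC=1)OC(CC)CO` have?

Molecular formula from the SMILES: C11H16O2.
DoU = (2C + 2 + N − H − X)/2 = (2·11 + 2 + 0 − 16 − 0)/2 = 8/2 = 4.
(Structurally: 1 ring(s) + 3 π bond(s) = 4.)

4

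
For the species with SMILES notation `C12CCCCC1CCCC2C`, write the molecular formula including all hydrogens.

C11H20

Heavy atoms from the SMILES: 11 C.
Implicit hydrogens by atom environment:
  7 × C: 2 H each → 14
  3 × C: 1 H each → 3
  1 × C: 3 H
  Total hydrogens = 20.
Molecular formula: C11H20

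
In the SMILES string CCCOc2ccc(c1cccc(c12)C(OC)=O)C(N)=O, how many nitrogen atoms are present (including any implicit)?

The symbol for nitrogen appears 1 time in the SMILES.

1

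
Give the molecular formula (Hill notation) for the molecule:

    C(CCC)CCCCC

C9H20

Heavy atoms from the SMILES: 9 C.
Implicit hydrogens by atom environment:
  7 × C: 2 H each → 14
  2 × C: 3 H each → 6
  Total hydrogens = 20.
Molecular formula: C9H20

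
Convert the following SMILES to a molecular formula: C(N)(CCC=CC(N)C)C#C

Heavy atoms from the SMILES: 9 C, 2 N.
Implicit hydrogens by atom environment:
  5 × C: 1 H each → 5
  2 × C: 2 H each → 4
  2 × N: 2 H each → 4
  1 × C: 3 H
  1 × C: no H
  Total hydrogens = 16.
Molecular formula: C9H16N2

C9H16N2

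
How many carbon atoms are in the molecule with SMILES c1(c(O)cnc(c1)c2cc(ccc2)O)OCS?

The symbol for carbon appears 12 times in the SMILES. Lowercase c denotes aromatic carbon and counts toward C.

12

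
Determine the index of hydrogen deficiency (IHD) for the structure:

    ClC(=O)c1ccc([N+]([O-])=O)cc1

6

Molecular formula from the SMILES: C7H4ClNO3.
DoU = (2C + 2 + N − H − X)/2 = (2·7 + 2 + 1 − 4 − 1)/2 = 12/2 = 6.
(Structurally: 1 ring(s) + 5 π bond(s) = 6.)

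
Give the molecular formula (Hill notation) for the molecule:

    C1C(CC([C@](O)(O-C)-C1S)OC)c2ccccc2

C14H20O3S

Heavy atoms from the SMILES: 14 C, 3 O, 1 S.
Implicit hydrogens by atom environment:
  5 × C (aromatic): 1 H each → 5
  3 × C: 1 H each → 3
  2 × C: 3 H each → 6
  2 × C: 2 H each → 4
  2 × O: no H
  1 × C: no H
  1 × C (aromatic): no H
  1 × O: 1 H
  1 × S: 1 H
  Total hydrogens = 20.
Molecular formula: C14H20O3S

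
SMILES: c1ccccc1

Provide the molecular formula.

C6H6

Heavy atoms from the SMILES: 6 C.
Implicit hydrogens by atom environment:
  6 × C (aromatic): 1 H each → 6
  Total hydrogens = 6.
Molecular formula: C6H6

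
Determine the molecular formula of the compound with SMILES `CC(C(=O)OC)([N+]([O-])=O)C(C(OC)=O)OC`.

C8H13NO7

Heavy atoms from the SMILES: 8 C, 1 N, 7 O.
Implicit hydrogens by atom environment:
  6 × O: no H
  4 × C: 3 H each → 12
  3 × C: no H
  1 × C: 1 H
  1 × N (charge +1): no H
  1 × O (charge -1): no H
  Total hydrogens = 13.
Molecular formula: C8H13NO7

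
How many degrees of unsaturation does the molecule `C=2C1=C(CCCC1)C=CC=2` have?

Molecular formula from the SMILES: C10H12.
DoU = (2C + 2 + N − H − X)/2 = (2·10 + 2 + 0 − 12 − 0)/2 = 10/2 = 5.
(Structurally: 2 ring(s) + 3 π bond(s) = 5.)

5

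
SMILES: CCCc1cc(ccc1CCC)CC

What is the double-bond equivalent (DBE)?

4

Molecular formula from the SMILES: C14H22.
DoU = (2C + 2 + N − H − X)/2 = (2·14 + 2 + 0 − 22 − 0)/2 = 8/2 = 4.
(Structurally: 1 ring(s) + 3 π bond(s) = 4.)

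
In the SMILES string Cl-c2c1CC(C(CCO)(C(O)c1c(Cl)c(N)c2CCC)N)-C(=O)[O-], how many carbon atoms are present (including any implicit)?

The symbol for carbon appears 16 times in the SMILES. Lowercase c denotes aromatic carbon and counts toward C.

16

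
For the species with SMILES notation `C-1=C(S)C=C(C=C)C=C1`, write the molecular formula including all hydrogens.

Heavy atoms from the SMILES: 8 C, 1 S.
Implicit hydrogens by atom environment:
  4 × C (aromatic): 1 H each → 4
  2 × C (aromatic): no H
  1 × C: 2 H
  1 × C: 1 H
  1 × S: 1 H
  Total hydrogens = 8.
Molecular formula: C8H8S

C8H8S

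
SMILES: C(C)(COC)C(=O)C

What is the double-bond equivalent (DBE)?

Molecular formula from the SMILES: C6H12O2.
DoU = (2C + 2 + N − H − X)/2 = (2·6 + 2 + 0 − 12 − 0)/2 = 2/2 = 1.
(Structurally: 0 ring(s) + 1 π bond(s) = 1.)

1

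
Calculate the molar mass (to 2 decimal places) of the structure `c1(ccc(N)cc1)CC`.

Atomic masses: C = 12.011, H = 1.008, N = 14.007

121.18

Molecular formula: C8H11N.
M = 8×12.011 + 11×1.008 + 1×14.007 = 121.18 g/mol.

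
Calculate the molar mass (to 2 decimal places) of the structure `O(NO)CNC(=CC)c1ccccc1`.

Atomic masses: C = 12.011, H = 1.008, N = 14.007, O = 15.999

194.23

Molecular formula: C10H14N2O2.
M = 10×12.011 + 14×1.008 + 2×14.007 + 2×15.999 = 194.23 g/mol.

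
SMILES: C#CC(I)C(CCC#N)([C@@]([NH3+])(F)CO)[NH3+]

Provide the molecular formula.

[C9H15FIN3O]2+

Heavy atoms from the SMILES: 9 C, 1 F, 1 I, 3 N, 1 O.
Implicit hydrogens by atom environment:
  4 × C: no H
  3 × C: 2 H each → 6
  2 × C: 1 H each → 2
  2 × N (charge +1): 3 H each → 6
  1 × F: no H
  1 × I: no H
  1 × N: no H
  1 × O: 1 H
  Total hydrogens = 15.
Net charge +2.
Molecular formula: [C9H15FIN3O]2+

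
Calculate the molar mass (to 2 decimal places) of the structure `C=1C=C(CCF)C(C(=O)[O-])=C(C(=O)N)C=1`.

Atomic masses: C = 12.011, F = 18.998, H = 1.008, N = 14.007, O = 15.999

210.18

Molecular formula: C10H9FNO3-.
M = 10×12.011 + 1×18.998 + 9×1.008 + 1×14.007 + 3×15.999 = 210.18 g/mol.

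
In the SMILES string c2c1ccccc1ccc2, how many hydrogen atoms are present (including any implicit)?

Hydrogens are implicit in SMILES; fill each atom to its normal valence:
  8 × C (aromatic): 1 H each → 8
  2 × C (aromatic): no H
  Total hydrogens = 8.

8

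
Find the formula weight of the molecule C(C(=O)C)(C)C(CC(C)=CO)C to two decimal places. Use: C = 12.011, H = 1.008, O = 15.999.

170.25

Molecular formula: C10H18O2.
M = 10×12.011 + 18×1.008 + 2×15.999 = 170.25 g/mol.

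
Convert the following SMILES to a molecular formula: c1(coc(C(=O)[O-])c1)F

C5H2FO3-

Heavy atoms from the SMILES: 5 C, 1 F, 3 O.
Implicit hydrogens by atom environment:
  2 × C (aromatic): 1 H each → 2
  2 × C (aromatic): no H
  1 × C: no H
  1 × F: no H
  1 × O (aromatic): no H
  1 × O: no H
  1 × O (charge -1): no H
  Total hydrogens = 2.
Net charge -1.
Molecular formula: C5H2FO3-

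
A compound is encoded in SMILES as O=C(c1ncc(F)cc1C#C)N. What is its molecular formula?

Heavy atoms from the SMILES: 8 C, 1 F, 2 N, 1 O.
Implicit hydrogens by atom environment:
  3 × C (aromatic): no H
  2 × C (aromatic): 1 H each → 2
  2 × C: no H
  1 × C: 1 H
  1 × F: no H
  1 × N: 2 H
  1 × N (aromatic): no H
  1 × O: no H
  Total hydrogens = 5.
Molecular formula: C8H5FN2O

C8H5FN2O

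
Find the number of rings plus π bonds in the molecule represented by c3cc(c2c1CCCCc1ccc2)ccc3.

9

Molecular formula from the SMILES: C16H16.
DoU = (2C + 2 + N − H − X)/2 = (2·16 + 2 + 0 − 16 − 0)/2 = 18/2 = 9.
(Structurally: 3 ring(s) + 6 π bond(s) = 9.)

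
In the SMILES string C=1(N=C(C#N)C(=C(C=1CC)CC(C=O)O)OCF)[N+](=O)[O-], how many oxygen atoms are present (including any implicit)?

The symbol for oxygen appears 5 times in the SMILES.

5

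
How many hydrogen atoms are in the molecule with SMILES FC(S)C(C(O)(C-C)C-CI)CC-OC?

Hydrogens are implicit in SMILES; fill each atom to its normal valence:
  5 × C: 2 H each → 10
  2 × C: 3 H each → 6
  2 × C: 1 H each → 2
  1 × C: no H
  1 × F: no H
  1 × I: no H
  1 × O: 1 H
  1 × O: no H
  1 × S: 1 H
  Total hydrogens = 20.

20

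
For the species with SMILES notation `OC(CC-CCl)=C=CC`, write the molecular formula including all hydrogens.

Heavy atoms from the SMILES: 7 C, 1 Cl, 1 O.
Implicit hydrogens by atom environment:
  3 × C: 2 H each → 6
  2 × C: no H
  1 × C: 3 H
  1 × C: 1 H
  1 × Cl: no H
  1 × O: 1 H
  Total hydrogens = 11.
Molecular formula: C7H11ClO

C7H11ClO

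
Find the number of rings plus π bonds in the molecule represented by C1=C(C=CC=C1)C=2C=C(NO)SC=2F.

7

Molecular formula from the SMILES: C10H8FNOS.
DoU = (2C + 2 + N − H − X)/2 = (2·10 + 2 + 1 − 8 − 1)/2 = 14/2 = 7.
(Structurally: 2 ring(s) + 5 π bond(s) = 7.)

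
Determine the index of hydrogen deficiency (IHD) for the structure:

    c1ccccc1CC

Molecular formula from the SMILES: C8H10.
DoU = (2C + 2 + N − H − X)/2 = (2·8 + 2 + 0 − 10 − 0)/2 = 8/2 = 4.
(Structurally: 1 ring(s) + 3 π bond(s) = 4.)

4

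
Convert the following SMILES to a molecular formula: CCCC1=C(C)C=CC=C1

C10H14

Heavy atoms from the SMILES: 10 C.
Implicit hydrogens by atom environment:
  4 × C (aromatic): 1 H each → 4
  2 × C: 3 H each → 6
  2 × C: 2 H each → 4
  2 × C (aromatic): no H
  Total hydrogens = 14.
Molecular formula: C10H14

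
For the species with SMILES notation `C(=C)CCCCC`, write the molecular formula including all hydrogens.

Heavy atoms from the SMILES: 7 C.
Implicit hydrogens by atom environment:
  5 × C: 2 H each → 10
  1 × C: 3 H
  1 × C: 1 H
  Total hydrogens = 14.
Molecular formula: C7H14

C7H14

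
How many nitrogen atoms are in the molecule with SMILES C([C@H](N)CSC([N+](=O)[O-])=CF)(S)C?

2

The symbol for nitrogen appears 2 times in the SMILES.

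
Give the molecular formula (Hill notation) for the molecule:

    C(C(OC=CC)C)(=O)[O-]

Heavy atoms from the SMILES: 6 C, 3 O.
Implicit hydrogens by atom environment:
  3 × C: 1 H each → 3
  2 × C: 3 H each → 6
  2 × O: no H
  1 × C: no H
  1 × O (charge -1): no H
  Total hydrogens = 9.
Net charge -1.
Molecular formula: C6H9O3-

C6H9O3-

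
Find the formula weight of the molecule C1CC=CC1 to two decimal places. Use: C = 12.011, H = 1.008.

68.12

Molecular formula: C5H8.
M = 5×12.011 + 8×1.008 = 68.12 g/mol.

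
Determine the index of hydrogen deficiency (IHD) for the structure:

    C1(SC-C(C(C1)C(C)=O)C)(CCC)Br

2

Molecular formula from the SMILES: C11H19BrOS.
DoU = (2C + 2 + N − H − X)/2 = (2·11 + 2 + 0 − 19 − 1)/2 = 4/2 = 2.
(Structurally: 1 ring(s) + 1 π bond(s) = 2.)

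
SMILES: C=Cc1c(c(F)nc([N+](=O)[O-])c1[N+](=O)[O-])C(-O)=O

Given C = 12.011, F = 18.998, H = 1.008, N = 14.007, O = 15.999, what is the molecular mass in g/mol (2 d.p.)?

Molecular formula: C8H4FN3O6.
M = 8×12.011 + 1×18.998 + 4×1.008 + 3×14.007 + 6×15.999 = 257.13 g/mol.

257.13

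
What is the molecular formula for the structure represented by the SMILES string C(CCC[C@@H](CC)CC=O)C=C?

C11H20O

Heavy atoms from the SMILES: 11 C, 1 O.
Implicit hydrogens by atom environment:
  7 × C: 2 H each → 14
  3 × C: 1 H each → 3
  1 × C: 3 H
  1 × O: no H
  Total hydrogens = 20.
Molecular formula: C11H20O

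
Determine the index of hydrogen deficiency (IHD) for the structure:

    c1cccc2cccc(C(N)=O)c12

8

Molecular formula from the SMILES: C11H9NO.
DoU = (2C + 2 + N − H − X)/2 = (2·11 + 2 + 1 − 9 − 0)/2 = 16/2 = 8.
(Structurally: 2 ring(s) + 6 π bond(s) = 8.)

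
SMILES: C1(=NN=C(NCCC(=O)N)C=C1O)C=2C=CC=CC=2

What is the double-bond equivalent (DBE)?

Molecular formula from the SMILES: C13H14N4O2.
DoU = (2C + 2 + N − H − X)/2 = (2·13 + 2 + 4 − 14 − 0)/2 = 18/2 = 9.
(Structurally: 2 ring(s) + 7 π bond(s) = 9.)

9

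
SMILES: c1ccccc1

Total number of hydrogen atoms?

Hydrogens are implicit in SMILES; fill each atom to its normal valence:
  6 × C (aromatic): 1 H each → 6
  Total hydrogens = 6.

6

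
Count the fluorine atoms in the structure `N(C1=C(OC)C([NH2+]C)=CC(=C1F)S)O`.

The symbol for fluorine appears 1 time in the SMILES.

1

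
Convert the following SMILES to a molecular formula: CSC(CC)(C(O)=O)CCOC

Heavy atoms from the SMILES: 8 C, 3 O, 1 S.
Implicit hydrogens by atom environment:
  3 × C: 3 H each → 9
  3 × C: 2 H each → 6
  2 × C: no H
  2 × O: no H
  1 × O: 1 H
  1 × S: no H
  Total hydrogens = 16.
Molecular formula: C8H16O3S

C8H16O3S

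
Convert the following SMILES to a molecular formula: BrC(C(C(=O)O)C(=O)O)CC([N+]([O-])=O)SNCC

C8H13BrN2O6S

Heavy atoms from the SMILES: 1 Br, 8 C, 2 N, 6 O, 1 S.
Implicit hydrogens by atom environment:
  3 × C: 1 H each → 3
  3 × O: no H
  2 × C: 2 H each → 4
  2 × C: no H
  2 × O: 1 H each → 2
  1 × Br: no H
  1 × C: 3 H
  1 × N: 1 H
  1 × N (charge +1): no H
  1 × O (charge -1): no H
  1 × S: no H
  Total hydrogens = 13.
Molecular formula: C8H13BrN2O6S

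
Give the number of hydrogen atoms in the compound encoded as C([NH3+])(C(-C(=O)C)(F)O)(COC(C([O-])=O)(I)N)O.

12

Hydrogens are implicit in SMILES; fill each atom to its normal valence:
  5 × C: no H
  3 × O: no H
  2 × O: 1 H each → 2
  1 × C: 3 H
  1 × C: 2 H
  1 × F: no H
  1 × I: no H
  1 × N (charge +1): 3 H
  1 × N: 2 H
  1 × O (charge -1): no H
  Total hydrogens = 12.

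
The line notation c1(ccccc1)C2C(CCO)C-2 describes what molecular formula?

C11H14O

Heavy atoms from the SMILES: 11 C, 1 O.
Implicit hydrogens by atom environment:
  5 × C (aromatic): 1 H each → 5
  3 × C: 2 H each → 6
  2 × C: 1 H each → 2
  1 × C (aromatic): no H
  1 × O: 1 H
  Total hydrogens = 14.
Molecular formula: C11H14O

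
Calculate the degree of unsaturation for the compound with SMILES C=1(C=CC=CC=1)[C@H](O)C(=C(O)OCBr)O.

5

Molecular formula from the SMILES: C10H11BrO4.
DoU = (2C + 2 + N − H − X)/2 = (2·10 + 2 + 0 − 11 − 1)/2 = 10/2 = 5.
(Structurally: 1 ring(s) + 4 π bond(s) = 5.)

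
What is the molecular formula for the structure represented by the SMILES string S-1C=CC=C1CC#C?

Heavy atoms from the SMILES: 7 C, 1 S.
Implicit hydrogens by atom environment:
  3 × C (aromatic): 1 H each → 3
  1 × C: 2 H
  1 × C: 1 H
  1 × C (aromatic): no H
  1 × C: no H
  1 × S (aromatic): no H
  Total hydrogens = 6.
Molecular formula: C7H6S

C7H6S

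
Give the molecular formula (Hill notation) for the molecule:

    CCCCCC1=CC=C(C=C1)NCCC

Heavy atoms from the SMILES: 14 C, 1 N.
Implicit hydrogens by atom environment:
  6 × C: 2 H each → 12
  4 × C (aromatic): 1 H each → 4
  2 × C: 3 H each → 6
  2 × C (aromatic): no H
  1 × N: 1 H
  Total hydrogens = 23.
Molecular formula: C14H23N

C14H23N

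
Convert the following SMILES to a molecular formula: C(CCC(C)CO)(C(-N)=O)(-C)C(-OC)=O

Heavy atoms from the SMILES: 10 C, 1 N, 4 O.
Implicit hydrogens by atom environment:
  3 × C: 3 H each → 9
  3 × C: 2 H each → 6
  3 × C: no H
  3 × O: no H
  1 × C: 1 H
  1 × N: 2 H
  1 × O: 1 H
  Total hydrogens = 19.
Molecular formula: C10H19NO4

C10H19NO4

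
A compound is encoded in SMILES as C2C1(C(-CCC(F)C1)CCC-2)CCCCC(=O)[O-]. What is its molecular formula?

Heavy atoms from the SMILES: 15 C, 1 F, 2 O.
Implicit hydrogens by atom environment:
  11 × C: 2 H each → 22
  2 × C: 1 H each → 2
  2 × C: no H
  1 × F: no H
  1 × O: no H
  1 × O (charge -1): no H
  Total hydrogens = 24.
Net charge -1.
Molecular formula: C15H24FO2-

C15H24FO2-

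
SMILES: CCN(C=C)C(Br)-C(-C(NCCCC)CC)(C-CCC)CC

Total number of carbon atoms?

The symbol for carbon appears 19 times in the SMILES.

19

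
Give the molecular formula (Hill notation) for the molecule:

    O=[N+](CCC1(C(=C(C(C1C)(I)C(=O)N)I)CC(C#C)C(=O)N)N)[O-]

Heavy atoms from the SMILES: 14 C, 2 I, 4 N, 4 O.
Implicit hydrogens by atom environment:
  7 × C: no H
  3 × C: 2 H each → 6
  3 × C: 1 H each → 3
  3 × N: 2 H each → 6
  3 × O: no H
  2 × I: no H
  1 × C: 3 H
  1 × N (charge +1): no H
  1 × O (charge -1): no H
  Total hydrogens = 18.
Molecular formula: C14H18I2N4O4

C14H18I2N4O4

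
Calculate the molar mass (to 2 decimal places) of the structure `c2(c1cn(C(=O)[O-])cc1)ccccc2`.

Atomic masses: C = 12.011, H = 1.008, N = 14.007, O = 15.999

186.19

Molecular formula: C11H8NO2-.
M = 11×12.011 + 8×1.008 + 1×14.007 + 2×15.999 = 186.19 g/mol.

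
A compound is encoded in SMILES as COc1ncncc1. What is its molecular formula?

C5H6N2O

Heavy atoms from the SMILES: 5 C, 2 N, 1 O.
Implicit hydrogens by atom environment:
  3 × C (aromatic): 1 H each → 3
  2 × N (aromatic): no H
  1 × C: 3 H
  1 × C (aromatic): no H
  1 × O: no H
  Total hydrogens = 6.
Molecular formula: C5H6N2O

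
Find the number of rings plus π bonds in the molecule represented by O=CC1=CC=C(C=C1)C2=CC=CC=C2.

9

Molecular formula from the SMILES: C13H10O.
DoU = (2C + 2 + N − H − X)/2 = (2·13 + 2 + 0 − 10 − 0)/2 = 18/2 = 9.
(Structurally: 2 ring(s) + 7 π bond(s) = 9.)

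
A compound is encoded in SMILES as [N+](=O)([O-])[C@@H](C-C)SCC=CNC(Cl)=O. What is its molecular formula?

Heavy atoms from the SMILES: 7 C, 1 Cl, 2 N, 3 O, 1 S.
Implicit hydrogens by atom environment:
  3 × C: 1 H each → 3
  2 × C: 2 H each → 4
  2 × O: no H
  1 × C: 3 H
  1 × C: no H
  1 × Cl: no H
  1 × N: 1 H
  1 × N (charge +1): no H
  1 × O (charge -1): no H
  1 × S: no H
  Total hydrogens = 11.
Molecular formula: C7H11ClN2O3S

C7H11ClN2O3S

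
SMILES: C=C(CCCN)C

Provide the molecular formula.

C6H13N

Heavy atoms from the SMILES: 6 C, 1 N.
Implicit hydrogens by atom environment:
  4 × C: 2 H each → 8
  1 × C: 3 H
  1 × C: no H
  1 × N: 2 H
  Total hydrogens = 13.
Molecular formula: C6H13N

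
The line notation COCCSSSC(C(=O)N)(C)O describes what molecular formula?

Heavy atoms from the SMILES: 6 C, 1 N, 3 O, 3 S.
Implicit hydrogens by atom environment:
  3 × S: no H
  2 × C: 3 H each → 6
  2 × C: 2 H each → 4
  2 × C: no H
  2 × O: no H
  1 × N: 2 H
  1 × O: 1 H
  Total hydrogens = 13.
Molecular formula: C6H13NO3S3

C6H13NO3S3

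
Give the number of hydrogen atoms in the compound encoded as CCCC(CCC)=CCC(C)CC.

Hydrogens are implicit in SMILES; fill each atom to its normal valence:
  6 × C: 2 H each → 12
  4 × C: 3 H each → 12
  2 × C: 1 H each → 2
  1 × C: no H
  Total hydrogens = 26.

26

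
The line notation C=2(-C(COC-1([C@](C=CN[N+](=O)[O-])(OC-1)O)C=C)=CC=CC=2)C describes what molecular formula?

Heavy atoms from the SMILES: 15 C, 2 N, 5 O.
Implicit hydrogens by atom environment:
  4 × C (aromatic): 1 H each → 4
  3 × C: 2 H each → 6
  3 × C: 1 H each → 3
  3 × O: no H
  2 × C: no H
  2 × C (aromatic): no H
  1 × C: 3 H
  1 × N: 1 H
  1 × N (charge +1): no H
  1 × O: 1 H
  1 × O (charge -1): no H
  Total hydrogens = 18.
Molecular formula: C15H18N2O5

C15H18N2O5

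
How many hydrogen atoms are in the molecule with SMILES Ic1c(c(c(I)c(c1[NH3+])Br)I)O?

4

Hydrogens are implicit in SMILES; fill each atom to its normal valence:
  6 × C (aromatic): no H
  3 × I: no H
  1 × Br: no H
  1 × N (charge +1): 3 H
  1 × O: 1 H
  Total hydrogens = 4.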